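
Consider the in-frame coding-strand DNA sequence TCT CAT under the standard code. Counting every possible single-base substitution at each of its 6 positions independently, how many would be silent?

4

Codon 1 (TCT, Ser): 3 synonymous substitutions.
Codon 2 (CAT, His): 1 synonymous substitution.
Total: 3 + 1 = 4.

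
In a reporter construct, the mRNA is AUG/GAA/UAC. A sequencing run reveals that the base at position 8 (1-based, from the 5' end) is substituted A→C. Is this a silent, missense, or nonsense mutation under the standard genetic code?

missense

Position 8 falls in codon 3: UAC → Tyr.
After the substitution the codon is UCC → Ser.
Tyr ≠ Ser, so this is a missense mutation.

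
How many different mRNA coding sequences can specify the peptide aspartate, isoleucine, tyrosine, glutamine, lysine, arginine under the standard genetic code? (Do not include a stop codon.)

Asp: 2 codons.
Ile: 3 codons.
Tyr: 2 codons.
Gln: 2 codons.
Lys: 2 codons.
Arg: 6 codons.
2 × 3 × 2 × 2 × 2 × 6 = 288.

288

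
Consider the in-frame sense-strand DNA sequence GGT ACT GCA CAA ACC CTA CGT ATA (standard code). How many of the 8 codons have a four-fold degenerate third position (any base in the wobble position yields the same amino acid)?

6

Codon 1 GGT (Gly): third position 4-fold.
Codon 2 ACT (Thr): third position 4-fold.
Codon 3 GCA (Ala): third position 4-fold.
Codon 4 CAA (Gln): third position 2-fold.
Codon 5 ACC (Thr): third position 4-fold.
Codon 6 CTA (Leu): third position 4-fold.
Codon 7 CGT (Arg): third position 4-fold.
Codon 8 ATA (Ile): third position 3-fold.
Four-fold degenerate third positions: 6.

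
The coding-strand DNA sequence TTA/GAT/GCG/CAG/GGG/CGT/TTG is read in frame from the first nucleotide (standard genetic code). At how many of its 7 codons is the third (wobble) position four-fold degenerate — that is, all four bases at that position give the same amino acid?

Codon 1 TTA (Leu): third position 2-fold.
Codon 2 GAT (Asp): third position 2-fold.
Codon 3 GCG (Ala): third position 4-fold.
Codon 4 CAG (Gln): third position 2-fold.
Codon 5 GGG (Gly): third position 4-fold.
Codon 6 CGT (Arg): third position 4-fold.
Codon 7 TTG (Leu): third position 2-fold.
Four-fold degenerate third positions: 3.

3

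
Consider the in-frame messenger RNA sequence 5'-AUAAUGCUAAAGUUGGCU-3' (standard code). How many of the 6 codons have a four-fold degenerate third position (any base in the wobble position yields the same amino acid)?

2

Codon 1 AUA (Ile): third position 3-fold.
Codon 2 AUG (Met): third position 1-fold.
Codon 3 CUA (Leu): third position 4-fold.
Codon 4 AAG (Lys): third position 2-fold.
Codon 5 UUG (Leu): third position 2-fold.
Codon 6 GCU (Ala): third position 4-fold.
Four-fold degenerate third positions: 2.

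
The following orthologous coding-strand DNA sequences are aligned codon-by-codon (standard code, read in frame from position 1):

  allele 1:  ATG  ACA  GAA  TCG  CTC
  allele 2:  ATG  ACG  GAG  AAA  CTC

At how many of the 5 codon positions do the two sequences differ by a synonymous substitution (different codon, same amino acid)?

Codon 1: ATG Met / ATG Met — identical.
Codon 2: ACA Thr / ACG Thr — synonymous.
Codon 3: GAA Glu / GAG Glu — synonymous.
Codon 4: TCG Ser / AAA Lys — nonsynonymous.
Codon 5: CTC Leu / CTC Leu — identical.
Synonymous differences: 2.

2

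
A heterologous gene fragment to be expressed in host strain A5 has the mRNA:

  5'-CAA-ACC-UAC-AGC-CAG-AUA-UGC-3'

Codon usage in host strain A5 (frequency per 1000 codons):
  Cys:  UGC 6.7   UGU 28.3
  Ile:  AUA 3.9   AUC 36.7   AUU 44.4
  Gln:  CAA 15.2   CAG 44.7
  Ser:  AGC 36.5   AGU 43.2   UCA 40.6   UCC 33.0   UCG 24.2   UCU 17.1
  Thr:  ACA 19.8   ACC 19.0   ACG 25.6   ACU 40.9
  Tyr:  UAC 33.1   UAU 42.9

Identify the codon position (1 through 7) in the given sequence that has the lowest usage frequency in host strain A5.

6

Codon 1 CAA (Gln): 15.2 per 1000.
Codon 2 ACC (Thr): 19.0 per 1000.
Codon 3 UAC (Tyr): 33.1 per 1000.
Codon 4 AGC (Ser): 36.5 per 1000.
Codon 5 CAG (Gln): 44.7 per 1000.
Codon 6 AUA (Ile): 3.9 per 1000.
Codon 7 UGC (Cys): 6.7 per 1000.
Lowest frequency is 3.9 at codon 6.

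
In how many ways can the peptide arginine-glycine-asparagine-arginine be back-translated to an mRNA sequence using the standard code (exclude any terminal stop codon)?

288

Arg: 6 codons.
Gly: 4 codons.
Asn: 2 codons.
Arg: 6 codons.
6 × 4 × 2 × 6 = 288.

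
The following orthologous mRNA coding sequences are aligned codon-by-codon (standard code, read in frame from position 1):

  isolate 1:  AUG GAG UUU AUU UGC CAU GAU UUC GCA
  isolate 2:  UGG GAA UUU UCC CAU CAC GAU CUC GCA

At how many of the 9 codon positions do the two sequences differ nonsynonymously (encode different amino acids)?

Codon 1: AUG Met / UGG Trp — nonsynonymous.
Codon 2: GAG Glu / GAA Glu — synonymous.
Codon 3: UUU Phe / UUU Phe — identical.
Codon 4: AUU Ile / UCC Ser — nonsynonymous.
Codon 5: UGC Cys / CAU His — nonsynonymous.
Codon 6: CAU His / CAC His — synonymous.
Codon 7: GAU Asp / GAU Asp — identical.
Codon 8: UUC Phe / CUC Leu — nonsynonymous.
Codon 9: GCA Ala / GCA Ala — identical.
Nonsynonymous differences: 4.

4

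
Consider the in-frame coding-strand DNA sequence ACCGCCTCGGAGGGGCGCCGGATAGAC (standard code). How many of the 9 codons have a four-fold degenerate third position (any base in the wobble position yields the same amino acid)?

Codon 1 ACC (Thr): third position 4-fold.
Codon 2 GCC (Ala): third position 4-fold.
Codon 3 TCG (Ser): third position 4-fold.
Codon 4 GAG (Glu): third position 2-fold.
Codon 5 GGG (Gly): third position 4-fold.
Codon 6 CGC (Arg): third position 4-fold.
Codon 7 CGG (Arg): third position 4-fold.
Codon 8 ATA (Ile): third position 3-fold.
Codon 9 GAC (Asp): third position 2-fold.
Four-fold degenerate third positions: 6.

6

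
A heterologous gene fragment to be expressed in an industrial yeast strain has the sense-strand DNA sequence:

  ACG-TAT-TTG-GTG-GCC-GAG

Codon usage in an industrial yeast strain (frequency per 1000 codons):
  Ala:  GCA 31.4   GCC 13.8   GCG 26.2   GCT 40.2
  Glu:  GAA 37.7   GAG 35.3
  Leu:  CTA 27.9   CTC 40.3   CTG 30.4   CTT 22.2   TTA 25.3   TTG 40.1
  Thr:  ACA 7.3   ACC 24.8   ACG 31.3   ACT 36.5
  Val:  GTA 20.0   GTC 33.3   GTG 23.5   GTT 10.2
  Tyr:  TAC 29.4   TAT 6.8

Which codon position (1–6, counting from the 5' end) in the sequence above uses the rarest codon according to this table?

Codon 1 ACG (Thr): 31.3 per 1000.
Codon 2 TAT (Tyr): 6.8 per 1000.
Codon 3 TTG (Leu): 40.1 per 1000.
Codon 4 GTG (Val): 23.5 per 1000.
Codon 5 GCC (Ala): 13.8 per 1000.
Codon 6 GAG (Glu): 35.3 per 1000.
Lowest frequency is 6.8 at codon 2.

2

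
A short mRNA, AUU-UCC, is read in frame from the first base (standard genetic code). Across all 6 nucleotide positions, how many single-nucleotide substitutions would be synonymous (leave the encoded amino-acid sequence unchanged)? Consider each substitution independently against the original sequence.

5

Codon 1 (AUU, Ile): 2 synonymous substitutions.
Codon 2 (UCC, Ser): 3 synonymous substitutions.
Total: 2 + 3 = 5.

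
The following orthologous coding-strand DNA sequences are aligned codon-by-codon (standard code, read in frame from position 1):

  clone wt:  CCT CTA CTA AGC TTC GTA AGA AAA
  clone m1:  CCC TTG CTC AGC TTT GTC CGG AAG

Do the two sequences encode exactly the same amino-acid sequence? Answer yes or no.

Codon 1: CCT Pro / CCC Pro — synonymous.
Codon 2: CTA Leu / TTG Leu — synonymous.
Codon 3: CTA Leu / CTC Leu — synonymous.
Codon 4: AGC Ser / AGC Ser — identical.
Codon 5: TTC Phe / TTT Phe — synonymous.
Codon 6: GTA Val / GTC Val — synonymous.
Codon 7: AGA Arg / CGG Arg — synonymous.
Codon 8: AAA Lys / AAG Lys — synonymous.
Nonsynonymous differences: 0 → same protein.

yes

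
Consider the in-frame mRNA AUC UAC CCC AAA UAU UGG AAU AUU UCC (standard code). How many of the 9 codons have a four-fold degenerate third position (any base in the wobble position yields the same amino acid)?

Codon 1 AUC (Ile): third position 3-fold.
Codon 2 UAC (Tyr): third position 2-fold.
Codon 3 CCC (Pro): third position 4-fold.
Codon 4 AAA (Lys): third position 2-fold.
Codon 5 UAU (Tyr): third position 2-fold.
Codon 6 UGG (Trp): third position 1-fold.
Codon 7 AAU (Asn): third position 2-fold.
Codon 8 AUU (Ile): third position 3-fold.
Codon 9 UCC (Ser): third position 4-fold.
Four-fold degenerate third positions: 2.

2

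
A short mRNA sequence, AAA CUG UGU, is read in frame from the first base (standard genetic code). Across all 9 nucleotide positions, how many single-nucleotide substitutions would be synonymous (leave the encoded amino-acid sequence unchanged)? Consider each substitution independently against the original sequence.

6

Codon 1 (AAA, Lys): 1 synonymous substitution.
Codon 2 (CUG, Leu): 4 synonymous substitutions.
Codon 3 (UGU, Cys): 1 synonymous substitution.
Total: 1 + 4 + 1 = 6.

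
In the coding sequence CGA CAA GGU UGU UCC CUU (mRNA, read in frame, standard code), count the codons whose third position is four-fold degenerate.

4

Codon 1 CGA (Arg): third position 4-fold.
Codon 2 CAA (Gln): third position 2-fold.
Codon 3 GGU (Gly): third position 4-fold.
Codon 4 UGU (Cys): third position 2-fold.
Codon 5 UCC (Ser): third position 4-fold.
Codon 6 CUU (Leu): third position 4-fold.
Four-fold degenerate third positions: 4.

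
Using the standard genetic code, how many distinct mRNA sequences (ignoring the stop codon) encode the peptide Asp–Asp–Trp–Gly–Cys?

32

Asp: 2 codons.
Asp: 2 codons.
Trp: 1 codon.
Gly: 4 codons.
Cys: 2 codons.
2 × 2 × 1 × 4 × 2 = 32.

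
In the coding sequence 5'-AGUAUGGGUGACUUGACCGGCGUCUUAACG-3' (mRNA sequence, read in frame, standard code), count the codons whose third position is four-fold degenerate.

5

Codon 1 AGU (Ser): third position 2-fold.
Codon 2 AUG (Met): third position 1-fold.
Codon 3 GGU (Gly): third position 4-fold.
Codon 4 GAC (Asp): third position 2-fold.
Codon 5 UUG (Leu): third position 2-fold.
Codon 6 ACC (Thr): third position 4-fold.
Codon 7 GGC (Gly): third position 4-fold.
Codon 8 GUC (Val): third position 4-fold.
Codon 9 UUA (Leu): third position 2-fold.
Codon 10 ACG (Thr): third position 4-fold.
Four-fold degenerate third positions: 5.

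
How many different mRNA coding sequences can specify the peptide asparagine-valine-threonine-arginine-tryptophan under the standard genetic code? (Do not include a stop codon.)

192

Asn: 2 codons.
Val: 4 codons.
Thr: 4 codons.
Arg: 6 codons.
Trp: 1 codon.
2 × 4 × 4 × 6 × 1 = 192.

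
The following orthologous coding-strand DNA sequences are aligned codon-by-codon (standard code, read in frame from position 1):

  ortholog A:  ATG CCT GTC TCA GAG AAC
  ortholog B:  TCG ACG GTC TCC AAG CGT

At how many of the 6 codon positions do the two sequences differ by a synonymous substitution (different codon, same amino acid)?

Codon 1: ATG Met / TCG Ser — nonsynonymous.
Codon 2: CCT Pro / ACG Thr — nonsynonymous.
Codon 3: GTC Val / GTC Val — identical.
Codon 4: TCA Ser / TCC Ser — synonymous.
Codon 5: GAG Glu / AAG Lys — nonsynonymous.
Codon 6: AAC Asn / CGT Arg — nonsynonymous.
Synonymous differences: 1.

1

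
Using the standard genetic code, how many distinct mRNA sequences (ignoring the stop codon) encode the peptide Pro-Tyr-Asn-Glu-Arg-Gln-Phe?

Pro: 4 codons.
Tyr: 2 codons.
Asn: 2 codons.
Glu: 2 codons.
Arg: 6 codons.
Gln: 2 codons.
Phe: 2 codons.
4 × 2 × 2 × 2 × 6 × 2 × 2 = 768.

768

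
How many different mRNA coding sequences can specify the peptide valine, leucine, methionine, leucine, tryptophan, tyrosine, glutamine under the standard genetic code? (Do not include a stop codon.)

Val: 4 codons.
Leu: 6 codons.
Met: 1 codon.
Leu: 6 codons.
Trp: 1 codon.
Tyr: 2 codons.
Gln: 2 codons.
4 × 6 × 1 × 6 × 1 × 2 × 2 = 576.

576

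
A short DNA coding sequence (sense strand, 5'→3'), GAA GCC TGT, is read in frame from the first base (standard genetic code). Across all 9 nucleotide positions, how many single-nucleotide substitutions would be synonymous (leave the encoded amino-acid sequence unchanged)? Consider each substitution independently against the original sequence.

Codon 1 (GAA, Glu): 1 synonymous substitution.
Codon 2 (GCC, Ala): 3 synonymous substitutions.
Codon 3 (TGT, Cys): 1 synonymous substitution.
Total: 1 + 3 + 1 = 5.

5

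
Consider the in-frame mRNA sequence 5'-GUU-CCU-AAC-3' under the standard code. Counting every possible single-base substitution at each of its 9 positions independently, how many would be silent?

Codon 1 (GUU, Val): 3 synonymous substitutions.
Codon 2 (CCU, Pro): 3 synonymous substitutions.
Codon 3 (AAC, Asn): 1 synonymous substitution.
Total: 3 + 3 + 1 = 7.

7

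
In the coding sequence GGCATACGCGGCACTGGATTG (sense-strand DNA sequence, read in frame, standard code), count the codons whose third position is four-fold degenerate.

Codon 1 GGC (Gly): third position 4-fold.
Codon 2 ATA (Ile): third position 3-fold.
Codon 3 CGC (Arg): third position 4-fold.
Codon 4 GGC (Gly): third position 4-fold.
Codon 5 ACT (Thr): third position 4-fold.
Codon 6 GGA (Gly): third position 4-fold.
Codon 7 TTG (Leu): third position 2-fold.
Four-fold degenerate third positions: 5.

5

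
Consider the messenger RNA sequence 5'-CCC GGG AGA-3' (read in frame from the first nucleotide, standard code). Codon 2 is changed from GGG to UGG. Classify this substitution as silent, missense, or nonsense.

missense

Position 4 falls in codon 2: GGG → Gly.
After the substitution the codon is UGG → Trp.
Gly ≠ Trp, so this is a missense mutation.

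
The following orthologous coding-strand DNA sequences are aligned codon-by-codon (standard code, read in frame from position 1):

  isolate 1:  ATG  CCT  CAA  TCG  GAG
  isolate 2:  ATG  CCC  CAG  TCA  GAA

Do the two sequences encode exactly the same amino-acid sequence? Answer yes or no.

Codon 1: ATG Met / ATG Met — identical.
Codon 2: CCT Pro / CCC Pro — synonymous.
Codon 3: CAA Gln / CAG Gln — synonymous.
Codon 4: TCG Ser / TCA Ser — synonymous.
Codon 5: GAG Glu / GAA Glu — synonymous.
Nonsynonymous differences: 0 → same protein.

yes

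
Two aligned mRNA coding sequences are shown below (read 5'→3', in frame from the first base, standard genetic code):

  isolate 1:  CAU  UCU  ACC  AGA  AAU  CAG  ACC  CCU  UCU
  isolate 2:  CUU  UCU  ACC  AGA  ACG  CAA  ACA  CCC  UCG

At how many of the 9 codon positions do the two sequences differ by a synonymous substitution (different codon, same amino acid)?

Codon 1: CAU His / CUU Leu — nonsynonymous.
Codon 2: UCU Ser / UCU Ser — identical.
Codon 3: ACC Thr / ACC Thr — identical.
Codon 4: AGA Arg / AGA Arg — identical.
Codon 5: AAU Asn / ACG Thr — nonsynonymous.
Codon 6: CAG Gln / CAA Gln — synonymous.
Codon 7: ACC Thr / ACA Thr — synonymous.
Codon 8: CCU Pro / CCC Pro — synonymous.
Codon 9: UCU Ser / UCG Ser — synonymous.
Synonymous differences: 4.

4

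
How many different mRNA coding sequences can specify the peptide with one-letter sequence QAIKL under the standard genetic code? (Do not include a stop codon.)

Gln: 2 codons.
Ala: 4 codons.
Ile: 3 codons.
Lys: 2 codons.
Leu: 6 codons.
2 × 4 × 3 × 2 × 6 = 288.

288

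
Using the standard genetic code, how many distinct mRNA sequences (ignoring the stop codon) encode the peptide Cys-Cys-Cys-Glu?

Cys: 2 codons.
Cys: 2 codons.
Cys: 2 codons.
Glu: 2 codons.
2 × 2 × 2 × 2 = 16.

16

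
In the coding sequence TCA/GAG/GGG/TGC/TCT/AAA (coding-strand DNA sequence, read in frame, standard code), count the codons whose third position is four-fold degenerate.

3

Codon 1 TCA (Ser): third position 4-fold.
Codon 2 GAG (Glu): third position 2-fold.
Codon 3 GGG (Gly): third position 4-fold.
Codon 4 TGC (Cys): third position 2-fold.
Codon 5 TCT (Ser): third position 4-fold.
Codon 6 AAA (Lys): third position 2-fold.
Four-fold degenerate third positions: 3.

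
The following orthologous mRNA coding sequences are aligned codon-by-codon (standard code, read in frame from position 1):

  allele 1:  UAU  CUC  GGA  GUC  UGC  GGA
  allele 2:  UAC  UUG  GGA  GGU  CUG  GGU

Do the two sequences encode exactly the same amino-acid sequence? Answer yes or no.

no

Codon 1: UAU Tyr / UAC Tyr — synonymous.
Codon 2: CUC Leu / UUG Leu — synonymous.
Codon 3: GGA Gly / GGA Gly — identical.
Codon 4: GUC Val / GGU Gly — nonsynonymous.
Codon 5: UGC Cys / CUG Leu — nonsynonymous.
Codon 6: GGA Gly / GGU Gly — synonymous.
Nonsynonymous differences: 2 → different protein.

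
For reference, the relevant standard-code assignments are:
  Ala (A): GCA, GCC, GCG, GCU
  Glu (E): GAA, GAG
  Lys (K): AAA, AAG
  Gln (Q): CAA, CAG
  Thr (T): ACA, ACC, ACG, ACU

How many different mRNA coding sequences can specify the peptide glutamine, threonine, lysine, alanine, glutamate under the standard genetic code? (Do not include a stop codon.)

Gln: 2 codons.
Thr: 4 codons.
Lys: 2 codons.
Ala: 4 codons.
Glu: 2 codons.
2 × 4 × 2 × 4 × 2 = 128.

128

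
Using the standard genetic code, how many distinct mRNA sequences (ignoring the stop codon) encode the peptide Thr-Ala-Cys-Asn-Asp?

Thr: 4 codons.
Ala: 4 codons.
Cys: 2 codons.
Asn: 2 codons.
Asp: 2 codons.
4 × 4 × 2 × 2 × 2 = 128.

128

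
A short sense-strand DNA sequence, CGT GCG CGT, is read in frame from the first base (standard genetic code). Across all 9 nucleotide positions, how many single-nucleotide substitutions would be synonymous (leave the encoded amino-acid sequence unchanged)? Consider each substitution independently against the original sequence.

9

Codon 1 (CGT, Arg): 3 synonymous substitutions.
Codon 2 (GCG, Ala): 3 synonymous substitutions.
Codon 3 (CGT, Arg): 3 synonymous substitutions.
Total: 3 + 3 + 3 = 9.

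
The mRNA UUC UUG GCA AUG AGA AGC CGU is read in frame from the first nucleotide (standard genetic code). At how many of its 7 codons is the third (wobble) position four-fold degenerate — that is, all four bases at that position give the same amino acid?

Codon 1 UUC (Phe): third position 2-fold.
Codon 2 UUG (Leu): third position 2-fold.
Codon 3 GCA (Ala): third position 4-fold.
Codon 4 AUG (Met): third position 1-fold.
Codon 5 AGA (Arg): third position 2-fold.
Codon 6 AGC (Ser): third position 2-fold.
Codon 7 CGU (Arg): third position 4-fold.
Four-fold degenerate third positions: 2.

2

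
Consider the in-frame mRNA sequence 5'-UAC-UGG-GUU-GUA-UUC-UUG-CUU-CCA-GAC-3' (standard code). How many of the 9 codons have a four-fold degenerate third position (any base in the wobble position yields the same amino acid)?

4

Codon 1 UAC (Tyr): third position 2-fold.
Codon 2 UGG (Trp): third position 1-fold.
Codon 3 GUU (Val): third position 4-fold.
Codon 4 GUA (Val): third position 4-fold.
Codon 5 UUC (Phe): third position 2-fold.
Codon 6 UUG (Leu): third position 2-fold.
Codon 7 CUU (Leu): third position 4-fold.
Codon 8 CCA (Pro): third position 4-fold.
Codon 9 GAC (Asp): third position 2-fold.
Four-fold degenerate third positions: 4.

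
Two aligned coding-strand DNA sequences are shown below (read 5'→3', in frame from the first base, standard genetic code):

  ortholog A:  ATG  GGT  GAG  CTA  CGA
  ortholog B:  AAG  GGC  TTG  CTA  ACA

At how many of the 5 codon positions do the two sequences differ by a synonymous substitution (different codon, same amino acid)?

Codon 1: ATG Met / AAG Lys — nonsynonymous.
Codon 2: GGT Gly / GGC Gly — synonymous.
Codon 3: GAG Glu / TTG Leu — nonsynonymous.
Codon 4: CTA Leu / CTA Leu — identical.
Codon 5: CGA Arg / ACA Thr — nonsynonymous.
Synonymous differences: 1.

1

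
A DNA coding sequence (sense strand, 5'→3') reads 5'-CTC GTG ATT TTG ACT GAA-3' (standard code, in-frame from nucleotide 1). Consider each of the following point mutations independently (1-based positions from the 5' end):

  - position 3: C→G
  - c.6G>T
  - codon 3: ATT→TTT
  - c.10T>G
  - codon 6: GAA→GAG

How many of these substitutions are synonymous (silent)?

Codon 1: CTC (Leu) → CTG (Leu) — synonymous.
Codon 2: GTG (Val) → GTT (Val) — synonymous.
Codon 3: ATT (Ile) → TTT (Phe) — missense.
Codon 4: TTG (Leu) → GTG (Val) — missense.
Codon 6: GAA (Glu) → GAG (Glu) — synonymous.
Synonymous: 3 of 5.

3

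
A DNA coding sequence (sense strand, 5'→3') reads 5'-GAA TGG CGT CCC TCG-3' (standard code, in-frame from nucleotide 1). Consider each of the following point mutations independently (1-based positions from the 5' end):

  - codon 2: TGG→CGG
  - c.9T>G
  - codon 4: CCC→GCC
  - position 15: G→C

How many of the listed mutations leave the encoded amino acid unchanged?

2

Codon 2: TGG (Trp) → CGG (Arg) — missense.
Codon 3: CGT (Arg) → CGG (Arg) — synonymous.
Codon 4: CCC (Pro) → GCC (Ala) — missense.
Codon 5: TCG (Ser) → TCC (Ser) — synonymous.
Synonymous: 2 of 4.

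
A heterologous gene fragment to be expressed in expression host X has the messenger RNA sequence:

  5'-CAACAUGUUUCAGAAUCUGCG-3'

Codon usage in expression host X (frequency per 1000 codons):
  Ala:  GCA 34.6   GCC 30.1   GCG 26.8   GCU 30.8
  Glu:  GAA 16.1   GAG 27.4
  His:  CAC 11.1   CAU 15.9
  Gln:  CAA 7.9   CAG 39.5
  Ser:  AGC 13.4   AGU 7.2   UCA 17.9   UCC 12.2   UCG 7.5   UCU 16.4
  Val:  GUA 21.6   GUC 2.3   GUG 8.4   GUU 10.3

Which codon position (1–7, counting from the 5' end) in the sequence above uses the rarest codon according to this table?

Codon 1 CAA (Gln): 7.9 per 1000.
Codon 2 CAU (His): 15.9 per 1000.
Codon 3 GUU (Val): 10.3 per 1000.
Codon 4 UCA (Ser): 17.9 per 1000.
Codon 5 GAA (Glu): 16.1 per 1000.
Codon 6 UCU (Ser): 16.4 per 1000.
Codon 7 GCG (Ala): 26.8 per 1000.
Lowest frequency is 7.9 at codon 1.

1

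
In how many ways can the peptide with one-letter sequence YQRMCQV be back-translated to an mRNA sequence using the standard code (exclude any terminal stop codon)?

384

Tyr: 2 codons.
Gln: 2 codons.
Arg: 6 codons.
Met: 1 codon.
Cys: 2 codons.
Gln: 2 codons.
Val: 4 codons.
2 × 2 × 6 × 1 × 2 × 2 × 4 = 384.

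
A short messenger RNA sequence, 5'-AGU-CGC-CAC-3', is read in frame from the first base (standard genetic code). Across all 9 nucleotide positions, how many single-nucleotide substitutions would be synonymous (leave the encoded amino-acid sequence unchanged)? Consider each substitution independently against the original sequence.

Codon 1 (AGU, Ser): 1 synonymous substitution.
Codon 2 (CGC, Arg): 3 synonymous substitutions.
Codon 3 (CAC, His): 1 synonymous substitution.
Total: 1 + 3 + 1 = 5.

5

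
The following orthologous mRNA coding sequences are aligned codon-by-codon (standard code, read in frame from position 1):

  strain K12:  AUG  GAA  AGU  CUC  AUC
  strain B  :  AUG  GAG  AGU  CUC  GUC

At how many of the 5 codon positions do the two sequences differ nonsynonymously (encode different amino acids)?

Codon 1: AUG Met / AUG Met — identical.
Codon 2: GAA Glu / GAG Glu — synonymous.
Codon 3: AGU Ser / AGU Ser — identical.
Codon 4: CUC Leu / CUC Leu — identical.
Codon 5: AUC Ile / GUC Val — nonsynonymous.
Nonsynonymous differences: 1.

1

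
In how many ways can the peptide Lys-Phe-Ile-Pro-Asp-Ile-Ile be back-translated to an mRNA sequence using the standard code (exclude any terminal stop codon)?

864

Lys: 2 codons.
Phe: 2 codons.
Ile: 3 codons.
Pro: 4 codons.
Asp: 2 codons.
Ile: 3 codons.
Ile: 3 codons.
2 × 2 × 3 × 4 × 2 × 3 × 3 = 864.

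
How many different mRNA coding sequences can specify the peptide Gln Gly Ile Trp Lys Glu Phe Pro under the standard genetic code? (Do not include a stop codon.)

768

Gln: 2 codons.
Gly: 4 codons.
Ile: 3 codons.
Trp: 1 codon.
Lys: 2 codons.
Glu: 2 codons.
Phe: 2 codons.
Pro: 4 codons.
2 × 4 × 3 × 1 × 2 × 2 × 2 × 4 = 768.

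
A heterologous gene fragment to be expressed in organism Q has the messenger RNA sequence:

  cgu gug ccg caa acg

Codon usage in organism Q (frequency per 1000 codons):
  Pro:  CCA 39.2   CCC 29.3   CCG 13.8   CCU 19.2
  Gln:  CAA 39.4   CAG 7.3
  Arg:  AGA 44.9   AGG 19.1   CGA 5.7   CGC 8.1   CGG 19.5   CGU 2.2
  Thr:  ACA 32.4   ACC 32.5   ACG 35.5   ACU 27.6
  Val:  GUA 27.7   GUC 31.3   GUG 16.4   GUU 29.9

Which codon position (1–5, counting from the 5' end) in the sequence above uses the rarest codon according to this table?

Codon 1 CGU (Arg): 2.2 per 1000.
Codon 2 GUG (Val): 16.4 per 1000.
Codon 3 CCG (Pro): 13.8 per 1000.
Codon 4 CAA (Gln): 39.4 per 1000.
Codon 5 ACG (Thr): 35.5 per 1000.
Lowest frequency is 2.2 at codon 1.

1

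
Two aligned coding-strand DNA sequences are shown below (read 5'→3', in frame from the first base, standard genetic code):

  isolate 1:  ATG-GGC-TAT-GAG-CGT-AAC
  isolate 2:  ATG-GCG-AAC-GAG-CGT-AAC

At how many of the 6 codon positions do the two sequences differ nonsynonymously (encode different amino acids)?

Codon 1: ATG Met / ATG Met — identical.
Codon 2: GGC Gly / GCG Ala — nonsynonymous.
Codon 3: TAT Tyr / AAC Asn — nonsynonymous.
Codon 4: GAG Glu / GAG Glu — identical.
Codon 5: CGT Arg / CGT Arg — identical.
Codon 6: AAC Asn / AAC Asn — identical.
Nonsynonymous differences: 2.

2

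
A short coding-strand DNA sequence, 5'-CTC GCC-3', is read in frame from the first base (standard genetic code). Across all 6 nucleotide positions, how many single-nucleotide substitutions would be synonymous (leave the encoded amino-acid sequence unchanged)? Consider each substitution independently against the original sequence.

6

Codon 1 (CTC, Leu): 3 synonymous substitutions.
Codon 2 (GCC, Ala): 3 synonymous substitutions.
Total: 3 + 3 = 6.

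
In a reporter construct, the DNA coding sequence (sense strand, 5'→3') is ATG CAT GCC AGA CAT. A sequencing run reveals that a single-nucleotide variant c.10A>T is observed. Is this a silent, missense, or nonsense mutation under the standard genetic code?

Position 10 falls in codon 4: AGA → Arg.
After the substitution the codon is TGA → Stop.
The new codon is a stop codon, so this is a nonsense mutation.

nonsense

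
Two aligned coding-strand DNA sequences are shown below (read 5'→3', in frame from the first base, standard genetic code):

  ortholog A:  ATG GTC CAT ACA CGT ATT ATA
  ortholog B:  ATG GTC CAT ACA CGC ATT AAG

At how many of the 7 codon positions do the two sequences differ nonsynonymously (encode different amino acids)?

1

Codon 1: ATG Met / ATG Met — identical.
Codon 2: GTC Val / GTC Val — identical.
Codon 3: CAT His / CAT His — identical.
Codon 4: ACA Thr / ACA Thr — identical.
Codon 5: CGT Arg / CGC Arg — synonymous.
Codon 6: ATT Ile / ATT Ile — identical.
Codon 7: ATA Ile / AAG Lys — nonsynonymous.
Nonsynonymous differences: 1.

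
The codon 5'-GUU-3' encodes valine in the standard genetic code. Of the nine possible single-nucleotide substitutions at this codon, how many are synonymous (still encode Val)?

Position 1: none → 0 synonymous.
Position 2: none → 0 synonymous.
Position 3: GUC, GUA, GUG → 3 synonymous.
Total: 0 + 0 + 3 = 3.

3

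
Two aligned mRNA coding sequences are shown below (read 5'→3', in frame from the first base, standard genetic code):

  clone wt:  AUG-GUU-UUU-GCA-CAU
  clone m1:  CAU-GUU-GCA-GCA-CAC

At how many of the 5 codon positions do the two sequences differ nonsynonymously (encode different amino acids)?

2

Codon 1: AUG Met / CAU His — nonsynonymous.
Codon 2: GUU Val / GUU Val — identical.
Codon 3: UUU Phe / GCA Ala — nonsynonymous.
Codon 4: GCA Ala / GCA Ala — identical.
Codon 5: CAU His / CAC His — synonymous.
Nonsynonymous differences: 2.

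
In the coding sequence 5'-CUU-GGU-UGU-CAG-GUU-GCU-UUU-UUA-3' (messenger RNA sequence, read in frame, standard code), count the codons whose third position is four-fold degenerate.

4

Codon 1 CUU (Leu): third position 4-fold.
Codon 2 GGU (Gly): third position 4-fold.
Codon 3 UGU (Cys): third position 2-fold.
Codon 4 CAG (Gln): third position 2-fold.
Codon 5 GUU (Val): third position 4-fold.
Codon 6 GCU (Ala): third position 4-fold.
Codon 7 UUU (Phe): third position 2-fold.
Codon 8 UUA (Leu): third position 2-fold.
Four-fold degenerate third positions: 4.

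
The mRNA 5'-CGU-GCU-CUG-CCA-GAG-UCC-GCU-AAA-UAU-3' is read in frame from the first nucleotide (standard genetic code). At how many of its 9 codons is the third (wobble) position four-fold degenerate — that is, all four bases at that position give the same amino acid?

Codon 1 CGU (Arg): third position 4-fold.
Codon 2 GCU (Ala): third position 4-fold.
Codon 3 CUG (Leu): third position 4-fold.
Codon 4 CCA (Pro): third position 4-fold.
Codon 5 GAG (Glu): third position 2-fold.
Codon 6 UCC (Ser): third position 4-fold.
Codon 7 GCU (Ala): third position 4-fold.
Codon 8 AAA (Lys): third position 2-fold.
Codon 9 UAU (Tyr): third position 2-fold.
Four-fold degenerate third positions: 6.

6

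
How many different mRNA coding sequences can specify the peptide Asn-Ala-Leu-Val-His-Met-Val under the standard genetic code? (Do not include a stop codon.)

1536

Asn: 2 codons.
Ala: 4 codons.
Leu: 6 codons.
Val: 4 codons.
His: 2 codons.
Met: 1 codon.
Val: 4 codons.
2 × 4 × 6 × 4 × 2 × 1 × 4 = 1536.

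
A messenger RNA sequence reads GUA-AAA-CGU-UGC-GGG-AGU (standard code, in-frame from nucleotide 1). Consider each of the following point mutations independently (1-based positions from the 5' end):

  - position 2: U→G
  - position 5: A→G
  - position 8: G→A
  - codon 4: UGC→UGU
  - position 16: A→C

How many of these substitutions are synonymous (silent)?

Codon 1: GUA (Val) → GGA (Gly) — missense.
Codon 2: AAA (Lys) → AGA (Arg) — missense.
Codon 3: CGU (Arg) → CAU (His) — missense.
Codon 4: UGC (Cys) → UGU (Cys) — synonymous.
Codon 6: AGU (Ser) → CGU (Arg) — missense.
Synonymous: 1 of 5.

1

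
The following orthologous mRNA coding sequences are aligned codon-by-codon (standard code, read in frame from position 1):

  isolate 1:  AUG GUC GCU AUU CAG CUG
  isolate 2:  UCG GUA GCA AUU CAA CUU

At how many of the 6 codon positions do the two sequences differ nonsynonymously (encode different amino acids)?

1

Codon 1: AUG Met / UCG Ser — nonsynonymous.
Codon 2: GUC Val / GUA Val — synonymous.
Codon 3: GCU Ala / GCA Ala — synonymous.
Codon 4: AUU Ile / AUU Ile — identical.
Codon 5: CAG Gln / CAA Gln — synonymous.
Codon 6: CUG Leu / CUU Leu — synonymous.
Nonsynonymous differences: 1.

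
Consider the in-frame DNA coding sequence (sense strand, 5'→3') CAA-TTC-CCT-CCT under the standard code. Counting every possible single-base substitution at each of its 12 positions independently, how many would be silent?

8

Codon 1 (CAA, Gln): 1 synonymous substitution.
Codon 2 (TTC, Phe): 1 synonymous substitution.
Codon 3 (CCT, Pro): 3 synonymous substitutions.
Codon 4 (CCT, Pro): 3 synonymous substitutions.
Total: 1 + 1 + 3 + 3 = 8.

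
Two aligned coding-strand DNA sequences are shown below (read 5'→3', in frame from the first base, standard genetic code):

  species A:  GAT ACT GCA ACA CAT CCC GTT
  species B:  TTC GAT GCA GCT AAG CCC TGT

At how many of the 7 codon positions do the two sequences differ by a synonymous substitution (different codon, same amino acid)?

Codon 1: GAT Asp / TTC Phe — nonsynonymous.
Codon 2: ACT Thr / GAT Asp — nonsynonymous.
Codon 3: GCA Ala / GCA Ala — identical.
Codon 4: ACA Thr / GCT Ala — nonsynonymous.
Codon 5: CAT His / AAG Lys — nonsynonymous.
Codon 6: CCC Pro / CCC Pro — identical.
Codon 7: GTT Val / TGT Cys — nonsynonymous.
Synonymous differences: 0.

0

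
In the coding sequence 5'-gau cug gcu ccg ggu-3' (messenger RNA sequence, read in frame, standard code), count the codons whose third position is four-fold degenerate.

4

Codon 1 GAU (Asp): third position 2-fold.
Codon 2 CUG (Leu): third position 4-fold.
Codon 3 GCU (Ala): third position 4-fold.
Codon 4 CCG (Pro): third position 4-fold.
Codon 5 GGU (Gly): third position 4-fold.
Four-fold degenerate third positions: 4.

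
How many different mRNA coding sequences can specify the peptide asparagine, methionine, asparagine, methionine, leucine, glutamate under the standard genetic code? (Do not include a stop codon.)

48

Asn: 2 codons.
Met: 1 codon.
Asn: 2 codons.
Met: 1 codon.
Leu: 6 codons.
Glu: 2 codons.
2 × 1 × 2 × 1 × 6 × 2 = 48.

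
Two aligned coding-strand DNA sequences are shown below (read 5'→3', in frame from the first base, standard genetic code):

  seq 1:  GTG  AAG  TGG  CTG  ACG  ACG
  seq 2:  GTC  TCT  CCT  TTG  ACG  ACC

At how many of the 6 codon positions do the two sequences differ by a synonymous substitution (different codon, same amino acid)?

Codon 1: GTG Val / GTC Val — synonymous.
Codon 2: AAG Lys / TCT Ser — nonsynonymous.
Codon 3: TGG Trp / CCT Pro — nonsynonymous.
Codon 4: CTG Leu / TTG Leu — synonymous.
Codon 5: ACG Thr / ACG Thr — identical.
Codon 6: ACG Thr / ACC Thr — synonymous.
Synonymous differences: 3.

3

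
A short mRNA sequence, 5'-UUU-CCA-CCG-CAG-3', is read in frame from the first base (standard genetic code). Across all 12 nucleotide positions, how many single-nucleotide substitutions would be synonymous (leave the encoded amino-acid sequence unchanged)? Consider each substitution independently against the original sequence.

8

Codon 1 (UUU, Phe): 1 synonymous substitution.
Codon 2 (CCA, Pro): 3 synonymous substitutions.
Codon 3 (CCG, Pro): 3 synonymous substitutions.
Codon 4 (CAG, Gln): 1 synonymous substitution.
Total: 1 + 3 + 3 + 1 = 8.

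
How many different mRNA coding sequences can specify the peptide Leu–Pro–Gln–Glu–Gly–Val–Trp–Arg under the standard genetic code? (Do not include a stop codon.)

Leu: 6 codons.
Pro: 4 codons.
Gln: 2 codons.
Glu: 2 codons.
Gly: 4 codons.
Val: 4 codons.
Trp: 1 codon.
Arg: 6 codons.
6 × 4 × 2 × 2 × 4 × 4 × 1 × 6 = 9216.

9216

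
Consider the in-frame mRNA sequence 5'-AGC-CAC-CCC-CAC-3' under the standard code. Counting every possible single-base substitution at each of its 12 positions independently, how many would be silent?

Codon 1 (AGC, Ser): 1 synonymous substitution.
Codon 2 (CAC, His): 1 synonymous substitution.
Codon 3 (CCC, Pro): 3 synonymous substitutions.
Codon 4 (CAC, His): 1 synonymous substitution.
Total: 1 + 1 + 3 + 1 = 6.

6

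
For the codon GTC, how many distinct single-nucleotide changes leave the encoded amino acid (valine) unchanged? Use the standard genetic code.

Position 1: none → 0 synonymous.
Position 2: none → 0 synonymous.
Position 3: GTT, GTA, GTG → 3 synonymous.
Total: 0 + 0 + 3 = 3.

3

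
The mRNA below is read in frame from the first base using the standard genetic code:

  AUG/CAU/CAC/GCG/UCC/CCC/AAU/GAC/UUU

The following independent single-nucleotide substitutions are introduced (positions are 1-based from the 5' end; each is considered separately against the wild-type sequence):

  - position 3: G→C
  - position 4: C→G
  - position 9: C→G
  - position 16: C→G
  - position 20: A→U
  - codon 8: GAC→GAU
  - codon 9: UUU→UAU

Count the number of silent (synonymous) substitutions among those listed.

Codon 1: AUG (Met) → AUC (Ile) — missense.
Codon 2: CAU (His) → GAU (Asp) — missense.
Codon 3: CAC (His) → CAG (Gln) — missense.
Codon 6: CCC (Pro) → GCC (Ala) — missense.
Codon 7: AAU (Asn) → AUU (Ile) — missense.
Codon 8: GAC (Asp) → GAU (Asp) — synonymous.
Codon 9: UUU (Phe) → UAU (Tyr) — missense.
Synonymous: 1 of 7.

1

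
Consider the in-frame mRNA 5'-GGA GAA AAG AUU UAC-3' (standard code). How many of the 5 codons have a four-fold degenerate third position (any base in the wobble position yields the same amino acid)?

Codon 1 GGA (Gly): third position 4-fold.
Codon 2 GAA (Glu): third position 2-fold.
Codon 3 AAG (Lys): third position 2-fold.
Codon 4 AUU (Ile): third position 3-fold.
Codon 5 UAC (Tyr): third position 2-fold.
Four-fold degenerate third positions: 1.

1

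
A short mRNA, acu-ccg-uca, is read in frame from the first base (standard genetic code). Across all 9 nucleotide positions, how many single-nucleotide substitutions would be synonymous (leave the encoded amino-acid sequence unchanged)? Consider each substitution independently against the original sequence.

Codon 1 (ACU, Thr): 3 synonymous substitutions.
Codon 2 (CCG, Pro): 3 synonymous substitutions.
Codon 3 (UCA, Ser): 3 synonymous substitutions.
Total: 3 + 3 + 3 = 9.

9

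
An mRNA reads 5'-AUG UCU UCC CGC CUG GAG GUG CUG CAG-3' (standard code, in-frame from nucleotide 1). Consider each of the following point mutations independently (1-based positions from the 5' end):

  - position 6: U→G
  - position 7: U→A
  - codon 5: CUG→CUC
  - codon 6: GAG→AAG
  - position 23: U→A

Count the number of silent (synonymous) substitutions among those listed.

Codon 2: UCU (Ser) → UCG (Ser) — synonymous.
Codon 3: UCC (Ser) → ACC (Thr) — missense.
Codon 5: CUG (Leu) → CUC (Leu) — synonymous.
Codon 6: GAG (Glu) → AAG (Lys) — missense.
Codon 8: CUG (Leu) → CAG (Gln) — missense.
Synonymous: 2 of 5.

2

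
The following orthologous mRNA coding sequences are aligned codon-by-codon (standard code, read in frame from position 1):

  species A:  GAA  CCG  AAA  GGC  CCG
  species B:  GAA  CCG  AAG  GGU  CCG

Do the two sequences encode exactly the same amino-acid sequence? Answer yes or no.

yes

Codon 1: GAA Glu / GAA Glu — identical.
Codon 2: CCG Pro / CCG Pro — identical.
Codon 3: AAA Lys / AAG Lys — synonymous.
Codon 4: GGC Gly / GGU Gly — synonymous.
Codon 5: CCG Pro / CCG Pro — identical.
Nonsynonymous differences: 0 → same protein.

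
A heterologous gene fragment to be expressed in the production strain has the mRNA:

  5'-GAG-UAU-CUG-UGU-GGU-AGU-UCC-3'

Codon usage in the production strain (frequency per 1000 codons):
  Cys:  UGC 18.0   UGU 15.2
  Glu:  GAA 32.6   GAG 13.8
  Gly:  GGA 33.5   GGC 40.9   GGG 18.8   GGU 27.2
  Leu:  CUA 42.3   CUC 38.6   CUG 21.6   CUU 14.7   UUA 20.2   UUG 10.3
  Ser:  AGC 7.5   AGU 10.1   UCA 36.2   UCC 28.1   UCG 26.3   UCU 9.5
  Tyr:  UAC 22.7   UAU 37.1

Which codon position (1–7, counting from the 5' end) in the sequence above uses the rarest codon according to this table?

6

Codon 1 GAG (Glu): 13.8 per 1000.
Codon 2 UAU (Tyr): 37.1 per 1000.
Codon 3 CUG (Leu): 21.6 per 1000.
Codon 4 UGU (Cys): 15.2 per 1000.
Codon 5 GGU (Gly): 27.2 per 1000.
Codon 6 AGU (Ser): 10.1 per 1000.
Codon 7 UCC (Ser): 28.1 per 1000.
Lowest frequency is 10.1 at codon 6.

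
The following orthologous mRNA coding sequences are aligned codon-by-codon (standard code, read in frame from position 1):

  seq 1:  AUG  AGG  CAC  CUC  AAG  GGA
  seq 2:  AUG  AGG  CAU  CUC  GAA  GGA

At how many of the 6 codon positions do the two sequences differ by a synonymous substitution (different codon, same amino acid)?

Codon 1: AUG Met / AUG Met — identical.
Codon 2: AGG Arg / AGG Arg — identical.
Codon 3: CAC His / CAU His — synonymous.
Codon 4: CUC Leu / CUC Leu — identical.
Codon 5: AAG Lys / GAA Glu — nonsynonymous.
Codon 6: GGA Gly / GGA Gly — identical.
Synonymous differences: 1.

1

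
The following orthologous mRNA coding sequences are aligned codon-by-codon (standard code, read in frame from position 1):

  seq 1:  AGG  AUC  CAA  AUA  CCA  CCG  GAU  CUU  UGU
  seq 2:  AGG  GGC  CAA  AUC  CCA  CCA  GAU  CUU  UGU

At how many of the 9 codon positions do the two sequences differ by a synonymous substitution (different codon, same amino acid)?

2

Codon 1: AGG Arg / AGG Arg — identical.
Codon 2: AUC Ile / GGC Gly — nonsynonymous.
Codon 3: CAA Gln / CAA Gln — identical.
Codon 4: AUA Ile / AUC Ile — synonymous.
Codon 5: CCA Pro / CCA Pro — identical.
Codon 6: CCG Pro / CCA Pro — synonymous.
Codon 7: GAU Asp / GAU Asp — identical.
Codon 8: CUU Leu / CUU Leu — identical.
Codon 9: UGU Cys / UGU Cys — identical.
Synonymous differences: 2.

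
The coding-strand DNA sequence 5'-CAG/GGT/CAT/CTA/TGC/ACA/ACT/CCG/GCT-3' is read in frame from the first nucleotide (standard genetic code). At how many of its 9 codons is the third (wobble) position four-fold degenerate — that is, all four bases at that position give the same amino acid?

6

Codon 1 CAG (Gln): third position 2-fold.
Codon 2 GGT (Gly): third position 4-fold.
Codon 3 CAT (His): third position 2-fold.
Codon 4 CTA (Leu): third position 4-fold.
Codon 5 TGC (Cys): third position 2-fold.
Codon 6 ACA (Thr): third position 4-fold.
Codon 7 ACT (Thr): third position 4-fold.
Codon 8 CCG (Pro): third position 4-fold.
Codon 9 GCT (Ala): third position 4-fold.
Four-fold degenerate third positions: 6.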